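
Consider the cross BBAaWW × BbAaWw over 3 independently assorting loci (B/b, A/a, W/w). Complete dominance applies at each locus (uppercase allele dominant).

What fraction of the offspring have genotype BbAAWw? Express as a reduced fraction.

P(BbAAWw) = 1/16

BBAaWW gametes: BAW×4, BaW×4
BbAaWw gametes: BAW×1, BAw×1, BaW×1, Baw×1, bAW×1, bAw×1, baW×1, baw×1
BBAaWW×BbAaWw grid (8·8=64): BBAAWW=4 BBAAWw=4 BBAaWW=8 BBAaWw=8 BBaaWW=4 BBaaWw=4 BbAAWW=4 BbAAWw=4 BbAaWW=8 BbAaWw=8 BbaaWW=4 BbaaWw=4
BbAAWw hits 4/64; gcd=4; 4÷4/64÷4 = 1/16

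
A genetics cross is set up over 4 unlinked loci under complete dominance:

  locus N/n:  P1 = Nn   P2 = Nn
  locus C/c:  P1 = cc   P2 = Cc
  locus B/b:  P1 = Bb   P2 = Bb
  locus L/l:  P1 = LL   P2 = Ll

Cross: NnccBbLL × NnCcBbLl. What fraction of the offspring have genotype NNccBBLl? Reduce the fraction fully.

NnccBbLL gametes: NcBL×4, NcbL×4, ncBL×4, ncbL×4
NnCcBbLl gametes: NCBL×1, NCBl×1, NCbL×1, NCbl×1, NcBL×1, NcBl×1, NcbL×1, Ncbl×1, nCBL×1, nCBl×1, nCbL×1, nCbl×1, ncBL×1, ncBl×1, ncbL×1, ncbl×1
NnccBbLL×NnCcBbLl grid (16·16=256): NNCcBBLL=4 NNCcBBLl=4 NNCcBbLL=8 NNCcBbLl=8 NNCcbbLL=4 NNCcbbLl=4 NNccBBLL=4 NNccBBLl=4 NNccBbLL=8 NNccBbLl=8 NNccbbLL=4 NNccbbLl=4 NnCcBBLL=8 NnCcBBLl=8 NnCcBbLL=16 NnCcBbLl=16 NnCcbbLL=8 NnCcbbLl=8 NnccBBLL=8 NnccBBLl=8 NnccBbLL=16 NnccBbLl=16 NnccbbLL=8 NnccbbLl=8 nnCcBBLL=4 nnCcBBLl=4 nnCcBbLL=8 nnCcBbLl=8 nnCcbbLL=4 nnCcbbLl=4 nnccBBLL=4 nnccBBLl=4 nnccBbLL=8 nnccBbLl=8 nnccbbLL=4 nnccbbLl=4
NNccBBLl hits 4/256; gcd=4; 4÷4/256÷4 = 1/64

P(NNccBBLl) = 1/64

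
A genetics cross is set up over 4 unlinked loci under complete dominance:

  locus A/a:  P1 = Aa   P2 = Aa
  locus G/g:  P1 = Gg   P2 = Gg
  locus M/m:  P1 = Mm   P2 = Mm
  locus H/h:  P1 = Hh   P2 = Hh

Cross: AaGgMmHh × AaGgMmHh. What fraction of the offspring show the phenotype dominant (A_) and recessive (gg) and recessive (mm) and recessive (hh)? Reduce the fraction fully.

P(A_ gg mm hh) = 3/256

AaGgMmHh gametes: AGMH×1, AGMh×1, AGmH×1, AGmh×1, AgMH×1, AgMh×1, AgmH×1, Agmh×1, aGMH×1, aGMh×1, aGmH×1, aGmh×1, agMH×1, agMh×1, agmH×1, agmh×1
AaGgMmHh gametes: AGMH×1, AGMh×1, AGmH×1, AGmh×1, AgMH×1, AgMh×1, AgmH×1, Agmh×1, aGMH×1, aGMh×1, aGmH×1, aGmh×1, agMH×1, agMh×1, agmH×1, agmh×1
AaGgMmHh×AaGgMmHh grid (16·16=256): AAGGMMHH=1 AAGGMMHh=2 AAGGMMhh=1 AAGGMmHH=2 AAGGMmHh=4 AAGGMmhh=2 AAGGmmHH=1 AAGGmmHh=2 AAGGmmhh=1 AAGgMMHH=2 AAGgMMHh=4 AAGgMMhh=2 AAGgMmHH=4 AAGgMmHh=8 AAGgMmhh=4 AAGgmmHH=2 AAGgmmHh=4 AAGgmmhh=2 AAggMMHH=1 AAggMMHh=2 AAggMMhh=1 AAggMmHH=2 AAggMmHh=4 AAggMmhh=2 AAggmmHH=1 AAggmmHh=2 AAggmmhh=1 AaGGMMHH=2 AaGGMMHh=4 AaGGMMhh=2 AaGGMmHH=4 AaGGMmHh=8 AaGGMmhh=4 AaGGmmHH=2 AaGGmmHh=4 AaGGmmhh=2 AaGgMMHH=4 AaGgMMHh=8 AaGgMMhh=4 AaGgMmHH=8 AaGgMmHh=16 AaGgMmhh=8 AaGgmmHH=4 AaGgmmHh=8 AaGgmmhh=4 AaggMMHH=2 AaggMMHh=4 AaggMMhh=2 AaggMmHH=4 AaggMmHh=8 AaggMmhh=4 AaggmmHH=2 AaggmmHh=4 Aaggmmhh=2 aaGGMMHH=1 aaGGMMHh=2 aaGGMMhh=1 aaGGMmHH=2 aaGGMmHh=4 aaGGMmhh=2 aaGGmmHH=1 aaGGmmHh=2 aaGGmmhh=1 aaGgMMHH=2 aaGgMMHh=4 aaGgMMhh=2 aaGgMmHH=4 aaGgMmHh=8 aaGgMmhh=4 aaGgmmHH=2 aaGgmmHh=4 aaGgmmhh=2 aaggMMHH=1 aaggMMHh=2 aaggMMhh=1 aaggMmHH=2 aaggMmHh=4 aaggMmhh=2 aaggmmHH=1 aaggmmHh=2 aaggmmhh=1
A_ gg mm hh hits 3/256; gcd=1; 3÷1/256÷1 = 3/256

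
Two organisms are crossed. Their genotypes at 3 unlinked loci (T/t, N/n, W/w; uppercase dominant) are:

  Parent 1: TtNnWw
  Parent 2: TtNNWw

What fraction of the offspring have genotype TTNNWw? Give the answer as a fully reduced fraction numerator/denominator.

TtNnWw gametes: TNW×1, TNw×1, TnW×1, Tnw×1, tNW×1, tNw×1, tnW×1, tnw×1
TtNNWw gametes: TNW×2, TNw×2, tNW×2, tNw×2
TtNnWw×TtNNWw grid (8·8=64): TTNNWW=2 TTNNWw=4 TTNNww=2 TTNnWW=2 TTNnWw=4 TTNnww=2 TtNNWW=4 TtNNWw=8 TtNNww=4 TtNnWW=4 TtNnWw=8 TtNnww=4 ttNNWW=2 ttNNWw=4 ttNNww=2 ttNnWW=2 ttNnWw=4 ttNnww=2
TTNNWw hits 4/64; gcd=4; 4÷4/64÷4 = 1/16

P(TTNNWw) = 1/16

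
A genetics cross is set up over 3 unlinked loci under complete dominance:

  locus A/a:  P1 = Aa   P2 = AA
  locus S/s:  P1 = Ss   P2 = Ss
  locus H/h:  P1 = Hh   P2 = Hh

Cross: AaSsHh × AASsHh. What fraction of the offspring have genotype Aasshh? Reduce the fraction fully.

P(Aasshh) = 1/32

AaSsHh gametes: ASH×1, ASh×1, AsH×1, Ash×1, aSH×1, aSh×1, asH×1, ash×1
AASsHh gametes: ASH×2, ASh×2, AsH×2, Ash×2
AaSsHh×AASsHh grid (8·8=64): AASSHH=2 AASSHh=4 AASShh=2 AASsHH=4 AASsHh=8 AASshh=4 AAssHH=2 AAssHh=4 AAsshh=2 AaSSHH=2 AaSSHh=4 AaSShh=2 AaSsHH=4 AaSsHh=8 AaSshh=4 AassHH=2 AassHh=4 Aasshh=2
Aasshh hits 2/64; gcd=2; 2÷2/64÷2 = 1/32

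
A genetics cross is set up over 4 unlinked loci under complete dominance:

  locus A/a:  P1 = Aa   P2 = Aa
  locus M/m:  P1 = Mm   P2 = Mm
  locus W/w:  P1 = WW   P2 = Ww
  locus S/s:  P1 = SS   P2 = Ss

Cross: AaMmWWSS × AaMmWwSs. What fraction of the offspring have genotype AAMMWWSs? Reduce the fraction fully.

P(AAMMWWSs) = 1/64

AaMmWWSS gametes: AMWS×4, AmWS×4, aMWS×4, amWS×4
AaMmWwSs gametes: AMWS×1, AMWs×1, AMwS×1, AMws×1, AmWS×1, AmWs×1, AmwS×1, Amws×1, aMWS×1, aMWs×1, aMwS×1, aMws×1, amWS×1, amWs×1, amwS×1, amws×1
AaMmWWSS×AaMmWwSs grid (16·16=256): AAMMWWSS=4 AAMMWWSs=4 AAMMWwSS=4 AAMMWwSs=4 AAMmWWSS=8 AAMmWWSs=8 AAMmWwSS=8 AAMmWwSs=8 AAmmWWSS=4 AAmmWWSs=4 AAmmWwSS=4 AAmmWwSs=4 AaMMWWSS=8 AaMMWWSs=8 AaMMWwSS=8 AaMMWwSs=8 AaMmWWSS=16 AaMmWWSs=16 AaMmWwSS=16 AaMmWwSs=16 AammWWSS=8 AammWWSs=8 AammWwSS=8 AammWwSs=8 aaMMWWSS=4 aaMMWWSs=4 aaMMWwSS=4 aaMMWwSs=4 aaMmWWSS=8 aaMmWWSs=8 aaMmWwSS=8 aaMmWwSs=8 aammWWSS=4 aammWWSs=4 aammWwSS=4 aammWwSs=4
AAMMWWSs hits 4/256; gcd=4; 4÷4/256÷4 = 1/64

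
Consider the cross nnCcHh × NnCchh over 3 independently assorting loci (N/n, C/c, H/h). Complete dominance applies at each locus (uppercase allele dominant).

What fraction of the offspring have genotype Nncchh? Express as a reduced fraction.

P(Nncchh) = 1/16

nnCcHh gametes: nCH×2, nCh×2, ncH×2, nch×2
NnCchh gametes: NCh×2, Nch×2, nCh×2, nch×2
nnCcHh×NnCchh grid (8·8=64): NnCCHh=4 NnCChh=4 NnCcHh=8 NnCchh=8 NnccHh=4 Nncchh=4 nnCCHh=4 nnCChh=4 nnCcHh=8 nnCchh=8 nnccHh=4 nncchh=4
Nncchh hits 4/64; gcd=4; 4÷4/64÷4 = 1/16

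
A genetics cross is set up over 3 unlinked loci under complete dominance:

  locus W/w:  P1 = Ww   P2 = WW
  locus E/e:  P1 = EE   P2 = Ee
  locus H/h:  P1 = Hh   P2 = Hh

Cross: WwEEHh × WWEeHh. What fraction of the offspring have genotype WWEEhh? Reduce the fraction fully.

WwEEHh gametes: WEH×2, WEh×2, wEH×2, wEh×2
WWEeHh gametes: WEH×2, WEh×2, WeH×2, Weh×2
WwEEHh×WWEeHh grid (8·8=64): WWEEHH=4 WWEEHh=8 WWEEhh=4 WWEeHH=4 WWEeHh=8 WWEehh=4 WwEEHH=4 WwEEHh=8 WwEEhh=4 WwEeHH=4 WwEeHh=8 WwEehh=4
WWEEhh hits 4/64; gcd=4; 4÷4/64÷4 = 1/16

P(WWEEhh) = 1/16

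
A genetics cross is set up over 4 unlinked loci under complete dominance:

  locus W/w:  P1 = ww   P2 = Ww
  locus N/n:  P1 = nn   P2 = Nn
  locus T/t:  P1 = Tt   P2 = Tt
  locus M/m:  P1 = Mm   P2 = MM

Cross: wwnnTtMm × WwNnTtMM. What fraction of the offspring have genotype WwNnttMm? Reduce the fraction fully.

P(WwNnttMm) = 1/32

wwnnTtMm gametes: wnTM×4, wnTm×4, wntM×4, wntm×4
WwNnTtMM gametes: WNTM×2, WNtM×2, WnTM×2, WntM×2, wNTM×2, wNtM×2, wnTM×2, wntM×2
wwnnTtMm×WwNnTtMM grid (16·16=256): WwNnTTMM=8 WwNnTTMm=8 WwNnTtMM=16 WwNnTtMm=16 WwNnttMM=8 WwNnttMm=8 WwnnTTMM=8 WwnnTTMm=8 WwnnTtMM=16 WwnnTtMm=16 WwnnttMM=8 WwnnttMm=8 wwNnTTMM=8 wwNnTTMm=8 wwNnTtMM=16 wwNnTtMm=16 wwNnttMM=8 wwNnttMm=8 wwnnTTMM=8 wwnnTTMm=8 wwnnTtMM=16 wwnnTtMm=16 wwnnttMM=8 wwnnttMm=8
WwNnttMm hits 8/256; gcd=8; 8÷8/256÷8 = 1/32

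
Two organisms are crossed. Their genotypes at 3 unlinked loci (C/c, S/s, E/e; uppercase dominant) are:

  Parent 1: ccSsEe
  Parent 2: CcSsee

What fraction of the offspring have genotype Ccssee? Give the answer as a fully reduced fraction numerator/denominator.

ccSsEe gametes: cSE×2, cSe×2, csE×2, cse×2
CcSsee gametes: CSe×2, Cse×2, cSe×2, cse×2
ccSsEe×CcSsee grid (8·8=64): CcSSEe=4 CcSSee=4 CcSsEe=8 CcSsee=8 CcssEe=4 Ccssee=4 ccSSEe=4 ccSSee=4 ccSsEe=8 ccSsee=8 ccssEe=4 ccssee=4
Ccssee hits 4/64; gcd=4; 4÷4/64÷4 = 1/16

P(Ccssee) = 1/16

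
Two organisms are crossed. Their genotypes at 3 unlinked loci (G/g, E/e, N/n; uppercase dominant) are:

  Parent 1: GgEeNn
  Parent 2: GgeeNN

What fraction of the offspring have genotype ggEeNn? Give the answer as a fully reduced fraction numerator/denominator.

P(ggEeNn) = 1/16

GgEeNn gametes: GEN×1, GEn×1, GeN×1, Gen×1, gEN×1, gEn×1, geN×1, gen×1
GgeeNN gametes: GeN×4, geN×4
GgEeNn×GgeeNN grid (8·8=64): GGEeNN=4 GGEeNn=4 GGeeNN=4 GGeeNn=4 GgEeNN=8 GgEeNn=8 GgeeNN=8 GgeeNn=8 ggEeNN=4 ggEeNn=4 ggeeNN=4 ggeeNn=4
ggEeNn hits 4/64; gcd=4; 4÷4/64÷4 = 1/16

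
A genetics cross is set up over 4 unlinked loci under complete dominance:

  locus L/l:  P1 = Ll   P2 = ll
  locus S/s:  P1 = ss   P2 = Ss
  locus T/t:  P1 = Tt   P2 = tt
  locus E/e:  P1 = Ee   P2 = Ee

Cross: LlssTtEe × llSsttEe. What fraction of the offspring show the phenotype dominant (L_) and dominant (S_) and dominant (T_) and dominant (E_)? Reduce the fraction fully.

LlssTtEe gametes: LsTE×2, LsTe×2, LstE×2, Lste×2, lsTE×2, lsTe×2, lstE×2, lste×2
llSsttEe gametes: lStE×4, lSte×4, lstE×4, lste×4
LlssTtEe×llSsttEe grid (16·16=256): LlSsTtEE=8 LlSsTtEe=16 LlSsTtee=8 LlSsttEE=8 LlSsttEe=16 LlSsttee=8 LlssTtEE=8 LlssTtEe=16 LlssTtee=8 LlssttEE=8 LlssttEe=16 Llssttee=8 llSsTtEE=8 llSsTtEe=16 llSsTtee=8 llSsttEE=8 llSsttEe=16 llSsttee=8 llssTtEE=8 llssTtEe=16 llssTtee=8 llssttEE=8 llssttEe=16 llssttee=8
L_ S_ T_ E_ hits 24/256; gcd=8; 24÷8/256÷8 = 3/32

P(L_ S_ T_ E_) = 3/32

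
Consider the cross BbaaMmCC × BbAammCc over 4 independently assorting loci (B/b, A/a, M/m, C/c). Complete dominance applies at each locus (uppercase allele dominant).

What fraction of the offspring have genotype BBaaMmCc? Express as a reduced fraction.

BbaaMmCC gametes: BaMC×4, BamC×4, baMC×4, bamC×4
BbAammCc gametes: BAmC×2, BAmc×2, BamC×2, Bamc×2, bAmC×2, bAmc×2, bamC×2, bamc×2
BbaaMmCC×BbAammCc grid (16·16=256): BBAaMmCC=8 BBAaMmCc=8 BBAammCC=8 BBAammCc=8 BBaaMmCC=8 BBaaMmCc=8 BBaammCC=8 BBaammCc=8 BbAaMmCC=16 BbAaMmCc=16 BbAammCC=16 BbAammCc=16 BbaaMmCC=16 BbaaMmCc=16 BbaammCC=16 BbaammCc=16 bbAaMmCC=8 bbAaMmCc=8 bbAammCC=8 bbAammCc=8 bbaaMmCC=8 bbaaMmCc=8 bbaammCC=8 bbaammCc=8
BBaaMmCc hits 8/256; gcd=8; 8÷8/256÷8 = 1/32

P(BBaaMmCc) = 1/32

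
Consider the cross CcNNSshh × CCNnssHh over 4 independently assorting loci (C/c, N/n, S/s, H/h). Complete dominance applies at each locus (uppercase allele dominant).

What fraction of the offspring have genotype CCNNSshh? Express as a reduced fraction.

CcNNSshh gametes: CNSh×4, CNsh×4, cNSh×4, cNsh×4
CCNnssHh gametes: CNsH×4, CNsh×4, CnsH×4, Cnsh×4
CcNNSshh×CCNnssHh grid (16·16=256): CCNNSsHh=16 CCNNSshh=16 CCNNssHh=16 CCNNsshh=16 CCNnSsHh=16 CCNnSshh=16 CCNnssHh=16 CCNnsshh=16 CcNNSsHh=16 CcNNSshh=16 CcNNssHh=16 CcNNsshh=16 CcNnSsHh=16 CcNnSshh=16 CcNnssHh=16 CcNnsshh=16
CCNNSshh hits 16/256; gcd=16; 16÷16/256÷16 = 1/16

P(CCNNSshh) = 1/16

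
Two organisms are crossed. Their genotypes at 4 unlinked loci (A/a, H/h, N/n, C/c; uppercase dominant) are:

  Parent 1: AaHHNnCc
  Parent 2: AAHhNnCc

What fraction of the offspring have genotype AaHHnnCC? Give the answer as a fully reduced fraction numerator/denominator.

P(AaHHnnCC) = 1/64

AaHHNnCc gametes: AHNC×2, AHNc×2, AHnC×2, AHnc×2, aHNC×2, aHNc×2, aHnC×2, aHnc×2
AAHhNnCc gametes: AHNC×2, AHNc×2, AHnC×2, AHnc×2, AhNC×2, AhNc×2, AhnC×2, Ahnc×2
AaHHNnCc×AAHhNnCc grid (16·16=256): AAHHNNCC=4 AAHHNNCc=8 AAHHNNcc=4 AAHHNnCC=8 AAHHNnCc=16 AAHHNncc=8 AAHHnnCC=4 AAHHnnCc=8 AAHHnncc=4 AAHhNNCC=4 AAHhNNCc=8 AAHhNNcc=4 AAHhNnCC=8 AAHhNnCc=16 AAHhNncc=8 AAHhnnCC=4 AAHhnnCc=8 AAHhnncc=4 AaHHNNCC=4 AaHHNNCc=8 AaHHNNcc=4 AaHHNnCC=8 AaHHNnCc=16 AaHHNncc=8 AaHHnnCC=4 AaHHnnCc=8 AaHHnncc=4 AaHhNNCC=4 AaHhNNCc=8 AaHhNNcc=4 AaHhNnCC=8 AaHhNnCc=16 AaHhNncc=8 AaHhnnCC=4 AaHhnnCc=8 AaHhnncc=4
AaHHnnCC hits 4/256; gcd=4; 4÷4/256÷4 = 1/64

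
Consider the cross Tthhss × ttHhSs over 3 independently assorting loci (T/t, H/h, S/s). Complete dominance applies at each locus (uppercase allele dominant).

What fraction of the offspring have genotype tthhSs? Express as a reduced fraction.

Tthhss gametes: Ths×4, ths×4
ttHhSs gametes: tHS×2, tHs×2, thS×2, ths×2
Tthhss×ttHhSs grid (8·8=64): TtHhSs=8 TtHhss=8 TthhSs=8 Tthhss=8 ttHhSs=8 ttHhss=8 tthhSs=8 tthhss=8
tthhSs hits 8/64; gcd=8; 8÷8/64÷8 = 1/8

P(tthhSs) = 1/8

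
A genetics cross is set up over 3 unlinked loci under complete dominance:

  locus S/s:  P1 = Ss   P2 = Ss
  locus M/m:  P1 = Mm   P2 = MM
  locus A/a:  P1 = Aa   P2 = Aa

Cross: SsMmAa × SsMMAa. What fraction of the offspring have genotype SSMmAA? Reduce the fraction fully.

SsMmAa gametes: SMA×1, SMa×1, SmA×1, Sma×1, sMA×1, sMa×1, smA×1, sma×1
SsMMAa gametes: SMA×2, SMa×2, sMA×2, sMa×2
SsMmAa×SsMMAa grid (8·8=64): SSMMAA=2 SSMMAa=4 SSMMaa=2 SSMmAA=2 SSMmAa=4 SSMmaa=2 SsMMAA=4 SsMMAa=8 SsMMaa=4 SsMmAA=4 SsMmAa=8 SsMmaa=4 ssMMAA=2 ssMMAa=4 ssMMaa=2 ssMmAA=2 ssMmAa=4 ssMmaa=2
SSMmAA hits 2/64; gcd=2; 2÷2/64÷2 = 1/32

P(SSMmAA) = 1/32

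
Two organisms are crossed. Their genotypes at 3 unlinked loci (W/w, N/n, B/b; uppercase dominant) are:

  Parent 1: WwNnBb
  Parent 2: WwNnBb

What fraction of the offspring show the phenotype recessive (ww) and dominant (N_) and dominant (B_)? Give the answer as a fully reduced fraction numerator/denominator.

P(ww N_ B_) = 9/64

WwNnBb gametes: WNB×1, WNb×1, WnB×1, Wnb×1, wNB×1, wNb×1, wnB×1, wnb×1
WwNnBb gametes: WNB×1, WNb×1, WnB×1, Wnb×1, wNB×1, wNb×1, wnB×1, wnb×1
WwNnBb×WwNnBb grid (8·8=64): WWNNBB=1 WWNNBb=2 WWNNbb=1 WWNnBB=2 WWNnBb=4 WWNnbb=2 WWnnBB=1 WWnnBb=2 WWnnbb=1 WwNNBB=2 WwNNBb=4 WwNNbb=2 WwNnBB=4 WwNnBb=8 WwNnbb=4 WwnnBB=2 WwnnBb=4 Wwnnbb=2 wwNNBB=1 wwNNBb=2 wwNNbb=1 wwNnBB=2 wwNnBb=4 wwNnbb=2 wwnnBB=1 wwnnBb=2 wwnnbb=1
ww N_ B_ hits 9/64; gcd=1; 9÷1/64÷1 = 9/64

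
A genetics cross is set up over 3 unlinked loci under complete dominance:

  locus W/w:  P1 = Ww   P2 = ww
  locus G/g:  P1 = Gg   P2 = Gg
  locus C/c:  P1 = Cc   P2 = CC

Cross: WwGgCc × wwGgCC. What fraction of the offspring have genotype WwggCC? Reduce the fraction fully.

WwGgCc gametes: WGC×1, WGc×1, WgC×1, Wgc×1, wGC×1, wGc×1, wgC×1, wgc×1
wwGgCC gametes: wGC×4, wgC×4
WwGgCc×wwGgCC grid (8·8=64): WwGGCC=4 WwGGCc=4 WwGgCC=8 WwGgCc=8 WwggCC=4 WwggCc=4 wwGGCC=4 wwGGCc=4 wwGgCC=8 wwGgCc=8 wwggCC=4 wwggCc=4
WwggCC hits 4/64; gcd=4; 4÷4/64÷4 = 1/16

P(WwggCC) = 1/16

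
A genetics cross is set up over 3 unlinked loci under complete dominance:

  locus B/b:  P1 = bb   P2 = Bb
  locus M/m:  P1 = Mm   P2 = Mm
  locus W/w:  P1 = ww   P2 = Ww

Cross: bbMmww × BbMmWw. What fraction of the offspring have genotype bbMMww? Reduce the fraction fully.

P(bbMMww) = 1/16

bbMmww gametes: bMw×4, bmw×4
BbMmWw gametes: BMW×1, BMw×1, BmW×1, Bmw×1, bMW×1, bMw×1, bmW×1, bmw×1
bbMmww×BbMmWw grid (8·8=64): BbMMWw=4 BbMMww=4 BbMmWw=8 BbMmww=8 BbmmWw=4 Bbmmww=4 bbMMWw=4 bbMMww=4 bbMmWw=8 bbMmww=8 bbmmWw=4 bbmmww=4
bbMMww hits 4/64; gcd=4; 4÷4/64÷4 = 1/16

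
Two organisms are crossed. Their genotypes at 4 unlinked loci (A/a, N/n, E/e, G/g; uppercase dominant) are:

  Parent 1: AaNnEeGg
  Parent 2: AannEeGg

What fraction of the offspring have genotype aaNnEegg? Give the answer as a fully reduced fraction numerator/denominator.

AaNnEeGg gametes: ANEG×1, ANEg×1, ANeG×1, ANeg×1, AnEG×1, AnEg×1, AneG×1, Aneg×1, aNEG×1, aNEg×1, aNeG×1, aNeg×1, anEG×1, anEg×1, aneG×1, aneg×1
AannEeGg gametes: AnEG×2, AnEg×2, AneG×2, Aneg×2, anEG×2, anEg×2, aneG×2, aneg×2
AaNnEeGg×AannEeGg grid (16·16=256): AANnEEGG=2 AANnEEGg=4 AANnEEgg=2 AANnEeGG=4 AANnEeGg=8 AANnEegg=4 AANneeGG=2 AANneeGg=4 AANneegg=2 AAnnEEGG=2 AAnnEEGg=4 AAnnEEgg=2 AAnnEeGG=4 AAnnEeGg=8 AAnnEegg=4 AAnneeGG=2 AAnneeGg=4 AAnneegg=2 AaNnEEGG=4 AaNnEEGg=8 AaNnEEgg=4 AaNnEeGG=8 AaNnEeGg=16 AaNnEegg=8 AaNneeGG=4 AaNneeGg=8 AaNneegg=4 AannEEGG=4 AannEEGg=8 AannEEgg=4 AannEeGG=8 AannEeGg=16 AannEegg=8 AanneeGG=4 AanneeGg=8 Aanneegg=4 aaNnEEGG=2 aaNnEEGg=4 aaNnEEgg=2 aaNnEeGG=4 aaNnEeGg=8 aaNnEegg=4 aaNneeGG=2 aaNneeGg=4 aaNneegg=2 aannEEGG=2 aannEEGg=4 aannEEgg=2 aannEeGG=4 aannEeGg=8 aannEegg=4 aanneeGG=2 aanneeGg=4 aanneegg=2
aaNnEegg hits 4/256; gcd=4; 4÷4/256÷4 = 1/64

P(aaNnEegg) = 1/64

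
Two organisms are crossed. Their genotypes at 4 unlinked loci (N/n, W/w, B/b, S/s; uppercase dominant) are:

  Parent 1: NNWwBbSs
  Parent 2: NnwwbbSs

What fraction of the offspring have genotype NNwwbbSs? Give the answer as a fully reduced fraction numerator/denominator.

NNWwBbSs gametes: NWBS×2, NWBs×2, NWbS×2, NWbs×2, NwBS×2, NwBs×2, NwbS×2, Nwbs×2
NnwwbbSs gametes: NwbS×4, Nwbs×4, nwbS×4, nwbs×4
NNWwBbSs×NnwwbbSs grid (16·16=256): NNWwBbSS=8 NNWwBbSs=16 NNWwBbss=8 NNWwbbSS=8 NNWwbbSs=16 NNWwbbss=8 NNwwBbSS=8 NNwwBbSs=16 NNwwBbss=8 NNwwbbSS=8 NNwwbbSs=16 NNwwbbss=8 NnWwBbSS=8 NnWwBbSs=16 NnWwBbss=8 NnWwbbSS=8 NnWwbbSs=16 NnWwbbss=8 NnwwBbSS=8 NnwwBbSs=16 NnwwBbss=8 NnwwbbSS=8 NnwwbbSs=16 Nnwwbbss=8
NNwwbbSs hits 16/256; gcd=16; 16÷16/256÷16 = 1/16

P(NNwwbbSs) = 1/16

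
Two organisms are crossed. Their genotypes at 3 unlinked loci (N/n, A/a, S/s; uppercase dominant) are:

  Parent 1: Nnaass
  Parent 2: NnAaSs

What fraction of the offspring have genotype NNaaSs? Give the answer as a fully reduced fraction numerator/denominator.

Nnaass gametes: Nas×4, nas×4
NnAaSs gametes: NAS×1, NAs×1, NaS×1, Nas×1, nAS×1, nAs×1, naS×1, nas×1
Nnaass×NnAaSs grid (8·8=64): NNAaSs=4 NNAass=4 NNaaSs=4 NNaass=4 NnAaSs=8 NnAass=8 NnaaSs=8 Nnaass=8 nnAaSs=4 nnAass=4 nnaaSs=4 nnaass=4
NNaaSs hits 4/64; gcd=4; 4÷4/64÷4 = 1/16

P(NNaaSs) = 1/16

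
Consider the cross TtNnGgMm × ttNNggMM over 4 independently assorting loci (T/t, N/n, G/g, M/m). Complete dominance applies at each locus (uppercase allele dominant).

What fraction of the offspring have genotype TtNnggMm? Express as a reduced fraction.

TtNnGgMm gametes: TNGM×1, TNGm×1, TNgM×1, TNgm×1, TnGM×1, TnGm×1, TngM×1, Tngm×1, tNGM×1, tNGm×1, tNgM×1, tNgm×1, tnGM×1, tnGm×1, tngM×1, tngm×1
ttNNggMM gametes: tNgM×16
TtNnGgMm×ttNNggMM grid (16·16=256): TtNNGgMM=16 TtNNGgMm=16 TtNNggMM=16 TtNNggMm=16 TtNnGgMM=16 TtNnGgMm=16 TtNnggMM=16 TtNnggMm=16 ttNNGgMM=16 ttNNGgMm=16 ttNNggMM=16 ttNNggMm=16 ttNnGgMM=16 ttNnGgMm=16 ttNnggMM=16 ttNnggMm=16
TtNnggMm hits 16/256; gcd=16; 16÷16/256÷16 = 1/16

P(TtNnggMm) = 1/16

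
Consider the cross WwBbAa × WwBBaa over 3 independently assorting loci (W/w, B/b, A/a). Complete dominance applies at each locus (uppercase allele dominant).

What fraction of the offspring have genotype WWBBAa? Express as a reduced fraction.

P(WWBBAa) = 1/16

WwBbAa gametes: WBA×1, WBa×1, WbA×1, Wba×1, wBA×1, wBa×1, wbA×1, wba×1
WwBBaa gametes: WBa×4, wBa×4
WwBbAa×WwBBaa grid (8·8=64): WWBBAa=4 WWBBaa=4 WWBbAa=4 WWBbaa=4 WwBBAa=8 WwBBaa=8 WwBbAa=8 WwBbaa=8 wwBBAa=4 wwBBaa=4 wwBbAa=4 wwBbaa=4
WWBBAa hits 4/64; gcd=4; 4÷4/64÷4 = 1/16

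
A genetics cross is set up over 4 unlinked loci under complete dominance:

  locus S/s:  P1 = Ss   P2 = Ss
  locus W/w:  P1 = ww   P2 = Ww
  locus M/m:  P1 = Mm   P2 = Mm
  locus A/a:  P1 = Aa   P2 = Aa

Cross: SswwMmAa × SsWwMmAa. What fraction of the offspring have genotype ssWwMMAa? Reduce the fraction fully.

P(ssWwMMAa) = 1/64

SswwMmAa gametes: SwMA×2, SwMa×2, SwmA×2, Swma×2, swMA×2, swMa×2, swmA×2, swma×2
SsWwMmAa gametes: SWMA×1, SWMa×1, SWmA×1, SWma×1, SwMA×1, SwMa×1, SwmA×1, Swma×1, sWMA×1, sWMa×1, sWmA×1, sWma×1, swMA×1, swMa×1, swmA×1, swma×1
SswwMmAa×SsWwMmAa grid (16·16=256): SSWwMMAA=2 SSWwMMAa=4 SSWwMMaa=2 SSWwMmAA=4 SSWwMmAa=8 SSWwMmaa=4 SSWwmmAA=2 SSWwmmAa=4 SSWwmmaa=2 SSwwMMAA=2 SSwwMMAa=4 SSwwMMaa=2 SSwwMmAA=4 SSwwMmAa=8 SSwwMmaa=4 SSwwmmAA=2 SSwwmmAa=4 SSwwmmaa=2 SsWwMMAA=4 SsWwMMAa=8 SsWwMMaa=4 SsWwMmAA=8 SsWwMmAa=16 SsWwMmaa=8 SsWwmmAA=4 SsWwmmAa=8 SsWwmmaa=4 SswwMMAA=4 SswwMMAa=8 SswwMMaa=4 SswwMmAA=8 SswwMmAa=16 SswwMmaa=8 SswwmmAA=4 SswwmmAa=8 Sswwmmaa=4 ssWwMMAA=2 ssWwMMAa=4 ssWwMMaa=2 ssWwMmAA=4 ssWwMmAa=8 ssWwMmaa=4 ssWwmmAA=2 ssWwmmAa=4 ssWwmmaa=2 sswwMMAA=2 sswwMMAa=4 sswwMMaa=2 sswwMmAA=4 sswwMmAa=8 sswwMmaa=4 sswwmmAA=2 sswwmmAa=4 sswwmmaa=2
ssWwMMAa hits 4/256; gcd=4; 4÷4/256÷4 = 1/64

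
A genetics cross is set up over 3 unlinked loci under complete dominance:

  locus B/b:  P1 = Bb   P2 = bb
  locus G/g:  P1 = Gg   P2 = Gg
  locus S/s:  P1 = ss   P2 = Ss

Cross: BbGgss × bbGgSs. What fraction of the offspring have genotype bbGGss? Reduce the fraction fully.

P(bbGGss) = 1/16

BbGgss gametes: BGs×2, Bgs×2, bGs×2, bgs×2
bbGgSs gametes: bGS×2, bGs×2, bgS×2, bgs×2
BbGgss×bbGgSs grid (8·8=64): BbGGSs=4 BbGGss=4 BbGgSs=8 BbGgss=8 BbggSs=4 Bbggss=4 bbGGSs=4 bbGGss=4 bbGgSs=8 bbGgss=8 bbggSs=4 bbggss=4
bbGGss hits 4/64; gcd=4; 4÷4/64÷4 = 1/16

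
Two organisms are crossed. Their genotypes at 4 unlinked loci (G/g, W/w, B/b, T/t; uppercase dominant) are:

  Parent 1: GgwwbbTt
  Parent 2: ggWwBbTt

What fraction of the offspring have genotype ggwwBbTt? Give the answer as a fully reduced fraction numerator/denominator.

GgwwbbTt gametes: GwbT×4, Gwbt×4, gwbT×4, gwbt×4
ggWwBbTt gametes: gWBT×2, gWBt×2, gWbT×2, gWbt×2, gwBT×2, gwBt×2, gwbT×2, gwbt×2
GgwwbbTt×ggWwBbTt grid (16·16=256): GgWwBbTT=8 GgWwBbTt=16 GgWwBbtt=8 GgWwbbTT=8 GgWwbbTt=16 GgWwbbtt=8 GgwwBbTT=8 GgwwBbTt=16 GgwwBbtt=8 GgwwbbTT=8 GgwwbbTt=16 Ggwwbbtt=8 ggWwBbTT=8 ggWwBbTt=16 ggWwBbtt=8 ggWwbbTT=8 ggWwbbTt=16 ggWwbbtt=8 ggwwBbTT=8 ggwwBbTt=16 ggwwBbtt=8 ggwwbbTT=8 ggwwbbTt=16 ggwwbbtt=8
ggwwBbTt hits 16/256; gcd=16; 16÷16/256÷16 = 1/16

P(ggwwBbTt) = 1/16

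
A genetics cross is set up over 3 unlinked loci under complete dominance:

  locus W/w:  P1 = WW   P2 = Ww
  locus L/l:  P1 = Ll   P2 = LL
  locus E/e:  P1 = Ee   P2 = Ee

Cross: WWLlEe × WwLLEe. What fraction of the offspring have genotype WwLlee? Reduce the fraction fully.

WWLlEe gametes: WLE×2, WLe×2, WlE×2, Wle×2
WwLLEe gametes: WLE×2, WLe×2, wLE×2, wLe×2
WWLlEe×WwLLEe grid (8·8=64): WWLLEE=4 WWLLEe=8 WWLLee=4 WWLlEE=4 WWLlEe=8 WWLlee=4 WwLLEE=4 WwLLEe=8 WwLLee=4 WwLlEE=4 WwLlEe=8 WwLlee=4
WwLlee hits 4/64; gcd=4; 4÷4/64÷4 = 1/16

P(WwLlee) = 1/16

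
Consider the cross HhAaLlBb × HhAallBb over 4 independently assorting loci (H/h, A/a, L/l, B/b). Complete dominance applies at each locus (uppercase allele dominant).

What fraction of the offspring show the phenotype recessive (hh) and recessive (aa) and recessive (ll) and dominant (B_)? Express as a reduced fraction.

HhAaLlBb gametes: HALB×1, HALb×1, HAlB×1, HAlb×1, HaLB×1, HaLb×1, HalB×1, Halb×1, hALB×1, hALb×1, hAlB×1, hAlb×1, haLB×1, haLb×1, halB×1, halb×1
HhAallBb gametes: HAlB×2, HAlb×2, HalB×2, Halb×2, hAlB×2, hAlb×2, halB×2, halb×2
HhAaLlBb×HhAallBb grid (16·16=256): HHAALlBB=2 HHAALlBb=4 HHAALlbb=2 HHAAllBB=2 HHAAllBb=4 HHAAllbb=2 HHAaLlBB=4 HHAaLlBb=8 HHAaLlbb=4 HHAallBB=4 HHAallBb=8 HHAallbb=4 HHaaLlBB=2 HHaaLlBb=4 HHaaLlbb=2 HHaallBB=2 HHaallBb=4 HHaallbb=2 HhAALlBB=4 HhAALlBb=8 HhAALlbb=4 HhAAllBB=4 HhAAllBb=8 HhAAllbb=4 HhAaLlBB=8 HhAaLlBb=16 HhAaLlbb=8 HhAallBB=8 HhAallBb=16 HhAallbb=8 HhaaLlBB=4 HhaaLlBb=8 HhaaLlbb=4 HhaallBB=4 HhaallBb=8 Hhaallbb=4 hhAALlBB=2 hhAALlBb=4 hhAALlbb=2 hhAAllBB=2 hhAAllBb=4 hhAAllbb=2 hhAaLlBB=4 hhAaLlBb=8 hhAaLlbb=4 hhAallBB=4 hhAallBb=8 hhAallbb=4 hhaaLlBB=2 hhaaLlBb=4 hhaaLlbb=2 hhaallBB=2 hhaallBb=4 hhaallbb=2
hh aa ll B_ hits 6/256; gcd=2; 6÷2/256÷2 = 3/128

P(hh aa ll B_) = 3/128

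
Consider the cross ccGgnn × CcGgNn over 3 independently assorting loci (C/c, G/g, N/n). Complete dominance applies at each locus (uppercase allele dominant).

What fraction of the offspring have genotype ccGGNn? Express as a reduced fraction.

ccGgnn gametes: cGn×4, cgn×4
CcGgNn gametes: CGN×1, CGn×1, CgN×1, Cgn×1, cGN×1, cGn×1, cgN×1, cgn×1
ccGgnn×CcGgNn grid (8·8=64): CcGGNn=4 CcGGnn=4 CcGgNn=8 CcGgnn=8 CcggNn=4 Ccggnn=4 ccGGNn=4 ccGGnn=4 ccGgNn=8 ccGgnn=8 ccggNn=4 ccggnn=4
ccGGNn hits 4/64; gcd=4; 4÷4/64÷4 = 1/16

P(ccGGNn) = 1/16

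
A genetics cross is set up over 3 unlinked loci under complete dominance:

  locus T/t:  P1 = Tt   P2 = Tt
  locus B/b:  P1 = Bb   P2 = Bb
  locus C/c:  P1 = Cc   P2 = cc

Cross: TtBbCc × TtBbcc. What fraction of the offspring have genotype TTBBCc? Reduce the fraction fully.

TtBbCc gametes: TBC×1, TBc×1, TbC×1, Tbc×1, tBC×1, tBc×1, tbC×1, tbc×1
TtBbcc gametes: TBc×2, Tbc×2, tBc×2, tbc×2
TtBbCc×TtBbcc grid (8·8=64): TTBBCc=2 TTBBcc=2 TTBbCc=4 TTBbcc=4 TTbbCc=2 TTbbcc=2 TtBBCc=4 TtBBcc=4 TtBbCc=8 TtBbcc=8 TtbbCc=4 Ttbbcc=4 ttBBCc=2 ttBBcc=2 ttBbCc=4 ttBbcc=4 ttbbCc=2 ttbbcc=2
TTBBCc hits 2/64; gcd=2; 2÷2/64÷2 = 1/32

P(TTBBCc) = 1/32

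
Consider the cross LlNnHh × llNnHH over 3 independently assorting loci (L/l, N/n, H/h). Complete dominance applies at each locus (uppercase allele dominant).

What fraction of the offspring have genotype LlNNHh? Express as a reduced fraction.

LlNnHh gametes: LNH×1, LNh×1, LnH×1, Lnh×1, lNH×1, lNh×1, lnH×1, lnh×1
llNnHH gametes: lNH×4, lnH×4
LlNnHh×llNnHH grid (8·8=64): LlNNHH=4 LlNNHh=4 LlNnHH=8 LlNnHh=8 LlnnHH=4 LlnnHh=4 llNNHH=4 llNNHh=4 llNnHH=8 llNnHh=8 llnnHH=4 llnnHh=4
LlNNHh hits 4/64; gcd=4; 4÷4/64÷4 = 1/16

P(LlNNHh) = 1/16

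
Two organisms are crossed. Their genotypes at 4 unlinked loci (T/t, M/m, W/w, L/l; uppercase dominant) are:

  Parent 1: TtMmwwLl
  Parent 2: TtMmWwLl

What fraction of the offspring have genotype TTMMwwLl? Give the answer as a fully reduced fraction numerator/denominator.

TtMmwwLl gametes: TMwL×2, TMwl×2, TmwL×2, Tmwl×2, tMwL×2, tMwl×2, tmwL×2, tmwl×2
TtMmWwLl gametes: TMWL×1, TMWl×1, TMwL×1, TMwl×1, TmWL×1, TmWl×1, TmwL×1, Tmwl×1, tMWL×1, tMWl×1, tMwL×1, tMwl×1, tmWL×1, tmWl×1, tmwL×1, tmwl×1
TtMmwwLl×TtMmWwLl grid (16·16=256): TTMMWwLL=2 TTMMWwLl=4 TTMMWwll=2 TTMMwwLL=2 TTMMwwLl=4 TTMMwwll=2 TTMmWwLL=4 TTMmWwLl=8 TTMmWwll=4 TTMmwwLL=4 TTMmwwLl=8 TTMmwwll=4 TTmmWwLL=2 TTmmWwLl=4 TTmmWwll=2 TTmmwwLL=2 TTmmwwLl=4 TTmmwwll=2 TtMMWwLL=4 TtMMWwLl=8 TtMMWwll=4 TtMMwwLL=4 TtMMwwLl=8 TtMMwwll=4 TtMmWwLL=8 TtMmWwLl=16 TtMmWwll=8 TtMmwwLL=8 TtMmwwLl=16 TtMmwwll=8 TtmmWwLL=4 TtmmWwLl=8 TtmmWwll=4 TtmmwwLL=4 TtmmwwLl=8 Ttmmwwll=4 ttMMWwLL=2 ttMMWwLl=4 ttMMWwll=2 ttMMwwLL=2 ttMMwwLl=4 ttMMwwll=2 ttMmWwLL=4 ttMmWwLl=8 ttMmWwll=4 ttMmwwLL=4 ttMmwwLl=8 ttMmwwll=4 ttmmWwLL=2 ttmmWwLl=4 ttmmWwll=2 ttmmwwLL=2 ttmmwwLl=4 ttmmwwll=2
TTMMwwLl hits 4/256; gcd=4; 4÷4/256÷4 = 1/64

P(TTMMwwLl) = 1/64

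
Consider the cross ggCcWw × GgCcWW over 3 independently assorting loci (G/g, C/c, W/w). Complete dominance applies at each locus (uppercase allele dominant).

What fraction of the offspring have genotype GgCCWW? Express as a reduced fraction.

P(GgCCWW) = 1/16

ggCcWw gametes: gCW×2, gCw×2, gcW×2, gcw×2
GgCcWW gametes: GCW×2, GcW×2, gCW×2, gcW×2
ggCcWw×GgCcWW grid (8·8=64): GgCCWW=4 GgCCWw=4 GgCcWW=8 GgCcWw=8 GgccWW=4 GgccWw=4 ggCCWW=4 ggCCWw=4 ggCcWW=8 ggCcWw=8 ggccWW=4 ggccWw=4
GgCCWW hits 4/64; gcd=4; 4÷4/64÷4 = 1/16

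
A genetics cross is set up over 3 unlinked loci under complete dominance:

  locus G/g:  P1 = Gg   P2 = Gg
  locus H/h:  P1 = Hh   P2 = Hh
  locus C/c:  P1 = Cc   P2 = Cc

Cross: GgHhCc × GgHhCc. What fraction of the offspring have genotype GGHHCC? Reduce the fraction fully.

P(GGHHCC) = 1/64

GgHhCc gametes: GHC×1, GHc×1, GhC×1, Ghc×1, gHC×1, gHc×1, ghC×1, ghc×1
GgHhCc gametes: GHC×1, GHc×1, GhC×1, Ghc×1, gHC×1, gHc×1, ghC×1, ghc×1
GgHhCc×GgHhCc grid (8·8=64): GGHHCC=1 GGHHCc=2 GGHHcc=1 GGHhCC=2 GGHhCc=4 GGHhcc=2 GGhhCC=1 GGhhCc=2 GGhhcc=1 GgHHCC=2 GgHHCc=4 GgHHcc=2 GgHhCC=4 GgHhCc=8 GgHhcc=4 GghhCC=2 GghhCc=4 Gghhcc=2 ggHHCC=1 ggHHCc=2 ggHHcc=1 ggHhCC=2 ggHhCc=4 ggHhcc=2 gghhCC=1 gghhCc=2 gghhcc=1
GGHHCC hits 1/64; gcd=1; 1÷1/64÷1 = 1/64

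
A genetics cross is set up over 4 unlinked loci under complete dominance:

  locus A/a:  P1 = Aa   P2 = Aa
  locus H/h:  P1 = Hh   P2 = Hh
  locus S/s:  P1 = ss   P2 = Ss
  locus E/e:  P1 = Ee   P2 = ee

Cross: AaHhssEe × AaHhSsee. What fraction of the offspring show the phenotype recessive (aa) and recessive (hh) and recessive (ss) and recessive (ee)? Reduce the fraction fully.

P(aa hh ss ee) = 1/64

AaHhssEe gametes: AHsE×2, AHse×2, AhsE×2, Ahse×2, aHsE×2, aHse×2, ahsE×2, ahse×2
AaHhSsee gametes: AHSe×2, AHse×2, AhSe×2, Ahse×2, aHSe×2, aHse×2, ahSe×2, ahse×2
AaHhssEe×AaHhSsee grid (16·16=256): AAHHSsEe=4 AAHHSsee=4 AAHHssEe=4 AAHHssee=4 AAHhSsEe=8 AAHhSsee=8 AAHhssEe=8 AAHhssee=8 AAhhSsEe=4 AAhhSsee=4 AAhhssEe=4 AAhhssee=4 AaHHSsEe=8 AaHHSsee=8 AaHHssEe=8 AaHHssee=8 AaHhSsEe=16 AaHhSsee=16 AaHhssEe=16 AaHhssee=16 AahhSsEe=8 AahhSsee=8 AahhssEe=8 Aahhssee=8 aaHHSsEe=4 aaHHSsee=4 aaHHssEe=4 aaHHssee=4 aaHhSsEe=8 aaHhSsee=8 aaHhssEe=8 aaHhssee=8 aahhSsEe=4 aahhSsee=4 aahhssEe=4 aahhssee=4
aa hh ss ee hits 4/256; gcd=4; 4÷4/256÷4 = 1/64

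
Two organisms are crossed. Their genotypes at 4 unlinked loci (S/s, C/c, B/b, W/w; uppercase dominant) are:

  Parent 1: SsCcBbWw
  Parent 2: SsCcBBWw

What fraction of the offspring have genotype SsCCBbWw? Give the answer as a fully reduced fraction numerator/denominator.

P(SsCCBbWw) = 1/32

SsCcBbWw gametes: SCBW×1, SCBw×1, SCbW×1, SCbw×1, ScBW×1, ScBw×1, ScbW×1, Scbw×1, sCBW×1, sCBw×1, sCbW×1, sCbw×1, scBW×1, scBw×1, scbW×1, scbw×1
SsCcBBWw gametes: SCBW×2, SCBw×2, ScBW×2, ScBw×2, sCBW×2, sCBw×2, scBW×2, scBw×2
SsCcBbWw×SsCcBBWw grid (16·16=256): SSCCBBWW=2 SSCCBBWw=4 SSCCBBww=2 SSCCBbWW=2 SSCCBbWw=4 SSCCBbww=2 SSCcBBWW=4 SSCcBBWw=8 SSCcBBww=4 SSCcBbWW=4 SSCcBbWw=8 SSCcBbww=4 SSccBBWW=2 SSccBBWw=4 SSccBBww=2 SSccBbWW=2 SSccBbWw=4 SSccBbww=2 SsCCBBWW=4 SsCCBBWw=8 SsCCBBww=4 SsCCBbWW=4 SsCCBbWw=8 SsCCBbww=4 SsCcBBWW=8 SsCcBBWw=16 SsCcBBww=8 SsCcBbWW=8 SsCcBbWw=16 SsCcBbww=8 SsccBBWW=4 SsccBBWw=8 SsccBBww=4 SsccBbWW=4 SsccBbWw=8 SsccBbww=4 ssCCBBWW=2 ssCCBBWw=4 ssCCBBww=2 ssCCBbWW=2 ssCCBbWw=4 ssCCBbww=2 ssCcBBWW=4 ssCcBBWw=8 ssCcBBww=4 ssCcBbWW=4 ssCcBbWw=8 ssCcBbww=4 ssccBBWW=2 ssccBBWw=4 ssccBBww=2 ssccBbWW=2 ssccBbWw=4 ssccBbww=2
SsCCBbWw hits 8/256; gcd=8; 8÷8/256÷8 = 1/32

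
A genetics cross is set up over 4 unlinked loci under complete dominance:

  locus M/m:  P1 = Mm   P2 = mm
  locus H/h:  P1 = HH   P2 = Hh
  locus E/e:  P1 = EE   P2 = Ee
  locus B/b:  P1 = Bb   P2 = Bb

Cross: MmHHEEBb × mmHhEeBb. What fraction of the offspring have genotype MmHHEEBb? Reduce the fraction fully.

MmHHEEBb gametes: MHEB×4, MHEb×4, mHEB×4, mHEb×4
mmHhEeBb gametes: mHEB×2, mHEb×2, mHeB×2, mHeb×2, mhEB×2, mhEb×2, mheB×2, mheb×2
MmHHEEBb×mmHhEeBb grid (16·16=256): MmHHEEBB=8 MmHHEEBb=16 MmHHEEbb=8 MmHHEeBB=8 MmHHEeBb=16 MmHHEebb=8 MmHhEEBB=8 MmHhEEBb=16 MmHhEEbb=8 MmHhEeBB=8 MmHhEeBb=16 MmHhEebb=8 mmHHEEBB=8 mmHHEEBb=16 mmHHEEbb=8 mmHHEeBB=8 mmHHEeBb=16 mmHHEebb=8 mmHhEEBB=8 mmHhEEBb=16 mmHhEEbb=8 mmHhEeBB=8 mmHhEeBb=16 mmHhEebb=8
MmHHEEBb hits 16/256; gcd=16; 16÷16/256÷16 = 1/16

P(MmHHEEBb) = 1/16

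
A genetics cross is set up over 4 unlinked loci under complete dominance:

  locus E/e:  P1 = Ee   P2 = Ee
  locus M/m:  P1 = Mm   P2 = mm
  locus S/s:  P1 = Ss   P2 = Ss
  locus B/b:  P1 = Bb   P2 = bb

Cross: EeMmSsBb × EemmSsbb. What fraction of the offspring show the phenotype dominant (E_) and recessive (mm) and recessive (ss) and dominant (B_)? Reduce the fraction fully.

EeMmSsBb gametes: EMSB×1, EMSb×1, EMsB×1, EMsb×1, EmSB×1, EmSb×1, EmsB×1, Emsb×1, eMSB×1, eMSb×1, eMsB×1, eMsb×1, emSB×1, emSb×1, emsB×1, emsb×1
EemmSsbb gametes: EmSb×4, Emsb×4, emSb×4, emsb×4
EeMmSsBb×EemmSsbb grid (16·16=256): EEMmSSBb=4 EEMmSSbb=4 EEMmSsBb=8 EEMmSsbb=8 EEMmssBb=4 EEMmssbb=4 EEmmSSBb=4 EEmmSSbb=4 EEmmSsBb=8 EEmmSsbb=8 EEmmssBb=4 EEmmssbb=4 EeMmSSBb=8 EeMmSSbb=8 EeMmSsBb=16 EeMmSsbb=16 EeMmssBb=8 EeMmssbb=8 EemmSSBb=8 EemmSSbb=8 EemmSsBb=16 EemmSsbb=16 EemmssBb=8 Eemmssbb=8 eeMmSSBb=4 eeMmSSbb=4 eeMmSsBb=8 eeMmSsbb=8 eeMmssBb=4 eeMmssbb=4 eemmSSBb=4 eemmSSbb=4 eemmSsBb=8 eemmSsbb=8 eemmssBb=4 eemmssbb=4
E_ mm ss B_ hits 12/256; gcd=4; 12÷4/256÷4 = 3/64

P(E_ mm ss B_) = 3/64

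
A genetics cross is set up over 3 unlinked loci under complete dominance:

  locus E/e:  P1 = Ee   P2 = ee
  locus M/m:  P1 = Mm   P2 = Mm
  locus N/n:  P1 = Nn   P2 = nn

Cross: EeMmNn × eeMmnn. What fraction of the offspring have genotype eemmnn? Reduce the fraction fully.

P(eemmnn) = 1/16

EeMmNn gametes: EMN×1, EMn×1, EmN×1, Emn×1, eMN×1, eMn×1, emN×1, emn×1
eeMmnn gametes: eMn×4, emn×4
EeMmNn×eeMmnn grid (8·8=64): EeMMNn=4 EeMMnn=4 EeMmNn=8 EeMmnn=8 EemmNn=4 Eemmnn=4 eeMMNn=4 eeMMnn=4 eeMmNn=8 eeMmnn=8 eemmNn=4 eemmnn=4
eemmnn hits 4/64; gcd=4; 4÷4/64÷4 = 1/16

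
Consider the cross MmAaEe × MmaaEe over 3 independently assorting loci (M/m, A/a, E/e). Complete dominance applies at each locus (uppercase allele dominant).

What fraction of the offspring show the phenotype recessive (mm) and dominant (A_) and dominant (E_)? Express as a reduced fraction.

P(mm A_ E_) = 3/32

MmAaEe gametes: MAE×1, MAe×1, MaE×1, Mae×1, mAE×1, mAe×1, maE×1, mae×1
MmaaEe gametes: MaE×2, Mae×2, maE×2, mae×2
MmAaEe×MmaaEe grid (8·8=64): MMAaEE=2 MMAaEe=4 MMAaee=2 MMaaEE=2 MMaaEe=4 MMaaee=2 MmAaEE=4 MmAaEe=8 MmAaee=4 MmaaEE=4 MmaaEe=8 Mmaaee=4 mmAaEE=2 mmAaEe=4 mmAaee=2 mmaaEE=2 mmaaEe=4 mmaaee=2
mm A_ E_ hits 6/64; gcd=2; 6÷2/64÷2 = 3/32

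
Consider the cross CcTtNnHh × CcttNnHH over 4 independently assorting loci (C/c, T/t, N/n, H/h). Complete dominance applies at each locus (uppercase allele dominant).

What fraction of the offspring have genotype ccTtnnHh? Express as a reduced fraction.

P(ccTtnnHh) = 1/64

CcTtNnHh gametes: CTNH×1, CTNh×1, CTnH×1, CTnh×1, CtNH×1, CtNh×1, CtnH×1, Ctnh×1, cTNH×1, cTNh×1, cTnH×1, cTnh×1, ctNH×1, ctNh×1, ctnH×1, ctnh×1
CcttNnHH gametes: CtNH×4, CtnH×4, ctNH×4, ctnH×4
CcTtNnHh×CcttNnHH grid (16·16=256): CCTtNNHH=4 CCTtNNHh=4 CCTtNnHH=8 CCTtNnHh=8 CCTtnnHH=4 CCTtnnHh=4 CCttNNHH=4 CCttNNHh=4 CCttNnHH=8 CCttNnHh=8 CCttnnHH=4 CCttnnHh=4 CcTtNNHH=8 CcTtNNHh=8 CcTtNnHH=16 CcTtNnHh=16 CcTtnnHH=8 CcTtnnHh=8 CcttNNHH=8 CcttNNHh=8 CcttNnHH=16 CcttNnHh=16 CcttnnHH=8 CcttnnHh=8 ccTtNNHH=4 ccTtNNHh=4 ccTtNnHH=8 ccTtNnHh=8 ccTtnnHH=4 ccTtnnHh=4 ccttNNHH=4 ccttNNHh=4 ccttNnHH=8 ccttNnHh=8 ccttnnHH=4 ccttnnHh=4
ccTtnnHh hits 4/256; gcd=4; 4÷4/256÷4 = 1/64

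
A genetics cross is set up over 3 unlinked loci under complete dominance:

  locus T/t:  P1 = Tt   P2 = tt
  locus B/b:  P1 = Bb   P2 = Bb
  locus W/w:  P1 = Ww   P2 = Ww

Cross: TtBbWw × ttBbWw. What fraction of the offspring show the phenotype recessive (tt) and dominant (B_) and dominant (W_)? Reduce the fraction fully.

TtBbWw gametes: TBW×1, TBw×1, TbW×1, Tbw×1, tBW×1, tBw×1, tbW×1, tbw×1
ttBbWw gametes: tBW×2, tBw×2, tbW×2, tbw×2
TtBbWw×ttBbWw grid (8·8=64): TtBBWW=2 TtBBWw=4 TtBBww=2 TtBbWW=4 TtBbWw=8 TtBbww=4 TtbbWW=2 TtbbWw=4 Ttbbww=2 ttBBWW=2 ttBBWw=4 ttBBww=2 ttBbWW=4 ttBbWw=8 ttBbww=4 ttbbWW=2 ttbbWw=4 ttbbww=2
tt B_ W_ hits 18/64; gcd=2; 18÷2/64÷2 = 9/32

P(tt B_ W_) = 9/32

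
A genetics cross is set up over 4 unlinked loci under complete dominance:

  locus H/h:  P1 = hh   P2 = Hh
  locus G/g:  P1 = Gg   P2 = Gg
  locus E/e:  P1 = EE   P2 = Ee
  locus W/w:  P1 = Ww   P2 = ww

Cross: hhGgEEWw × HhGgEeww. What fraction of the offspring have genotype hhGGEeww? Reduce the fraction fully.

hhGgEEWw gametes: hGEW×4, hGEw×4, hgEW×4, hgEw×4
HhGgEeww gametes: HGEw×2, HGew×2, HgEw×2, Hgew×2, hGEw×2, hGew×2, hgEw×2, hgew×2
hhGgEEWw×HhGgEeww grid (16·16=256): HhGGEEWw=8 HhGGEEww=8 HhGGEeWw=8 HhGGEeww=8 HhGgEEWw=16 HhGgEEww=16 HhGgEeWw=16 HhGgEeww=16 HhggEEWw=8 HhggEEww=8 HhggEeWw=8 HhggEeww=8 hhGGEEWw=8 hhGGEEww=8 hhGGEeWw=8 hhGGEeww=8 hhGgEEWw=16 hhGgEEww=16 hhGgEeWw=16 hhGgEeww=16 hhggEEWw=8 hhggEEww=8 hhggEeWw=8 hhggEeww=8
hhGGEeww hits 8/256; gcd=8; 8÷8/256÷8 = 1/32

P(hhGGEeww) = 1/32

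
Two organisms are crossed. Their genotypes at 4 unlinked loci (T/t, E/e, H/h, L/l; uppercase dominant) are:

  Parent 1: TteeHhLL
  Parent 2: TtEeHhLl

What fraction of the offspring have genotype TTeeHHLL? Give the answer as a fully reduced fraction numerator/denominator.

TteeHhLL gametes: TeHL×4, TehL×4, teHL×4, tehL×4
TtEeHhLl gametes: TEHL×1, TEHl×1, TEhL×1, TEhl×1, TeHL×1, TeHl×1, TehL×1, Tehl×1, tEHL×1, tEHl×1, tEhL×1, tEhl×1, teHL×1, teHl×1, tehL×1, tehl×1
TteeHhLL×TtEeHhLl grid (16·16=256): TTEeHHLL=4 TTEeHHLl=4 TTEeHhLL=8 TTEeHhLl=8 TTEehhLL=4 TTEehhLl=4 TTeeHHLL=4 TTeeHHLl=4 TTeeHhLL=8 TTeeHhLl=8 TTeehhLL=4 TTeehhLl=4 TtEeHHLL=8 TtEeHHLl=8 TtEeHhLL=16 TtEeHhLl=16 TtEehhLL=8 TtEehhLl=8 TteeHHLL=8 TteeHHLl=8 TteeHhLL=16 TteeHhLl=16 TteehhLL=8 TteehhLl=8 ttEeHHLL=4 ttEeHHLl=4 ttEeHhLL=8 ttEeHhLl=8 ttEehhLL=4 ttEehhLl=4 tteeHHLL=4 tteeHHLl=4 tteeHhLL=8 tteeHhLl=8 tteehhLL=4 tteehhLl=4
TTeeHHLL hits 4/256; gcd=4; 4÷4/256÷4 = 1/64

P(TTeeHHLL) = 1/64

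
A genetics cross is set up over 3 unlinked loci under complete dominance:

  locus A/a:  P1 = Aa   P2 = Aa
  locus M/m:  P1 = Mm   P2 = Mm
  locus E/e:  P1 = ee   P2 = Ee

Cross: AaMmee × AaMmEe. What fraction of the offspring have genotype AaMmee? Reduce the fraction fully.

AaMmee gametes: AMe×2, Ame×2, aMe×2, ame×2
AaMmEe gametes: AME×1, AMe×1, AmE×1, Ame×1, aME×1, aMe×1, amE×1, ame×1
AaMmee×AaMmEe grid (8·8=64): AAMMEe=2 AAMMee=2 AAMmEe=4 AAMmee=4 AAmmEe=2 AAmmee=2 AaMMEe=4 AaMMee=4 AaMmEe=8 AaMmee=8 AammEe=4 Aammee=4 aaMMEe=2 aaMMee=2 aaMmEe=4 aaMmee=4 aammEe=2 aammee=2
AaMmee hits 8/64; gcd=8; 8÷8/64÷8 = 1/8

P(AaMmee) = 1/8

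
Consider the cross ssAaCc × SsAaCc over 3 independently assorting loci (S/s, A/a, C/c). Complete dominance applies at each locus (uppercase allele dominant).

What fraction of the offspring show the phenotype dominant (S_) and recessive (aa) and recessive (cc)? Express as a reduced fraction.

ssAaCc gametes: sAC×2, sAc×2, saC×2, sac×2
SsAaCc gametes: SAC×1, SAc×1, SaC×1, Sac×1, sAC×1, sAc×1, saC×1, sac×1
ssAaCc×SsAaCc grid (8·8=64): SsAACC=2 SsAACc=4 SsAAcc=2 SsAaCC=4 SsAaCc=8 SsAacc=4 SsaaCC=2 SsaaCc=4 Ssaacc=2 ssAACC=2 ssAACc=4 ssAAcc=2 ssAaCC=4 ssAaCc=8 ssAacc=4 ssaaCC=2 ssaaCc=4 ssaacc=2
S_ aa cc hits 2/64; gcd=2; 2÷2/64÷2 = 1/32

P(S_ aa cc) = 1/32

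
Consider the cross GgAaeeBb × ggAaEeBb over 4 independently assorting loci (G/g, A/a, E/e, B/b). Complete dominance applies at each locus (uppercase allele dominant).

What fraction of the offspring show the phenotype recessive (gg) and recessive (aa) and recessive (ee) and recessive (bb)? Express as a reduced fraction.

P(gg aa ee bb) = 1/64

GgAaeeBb gametes: GAeB×2, GAeb×2, GaeB×2, Gaeb×2, gAeB×2, gAeb×2, gaeB×2, gaeb×2
ggAaEeBb gametes: gAEB×2, gAEb×2, gAeB×2, gAeb×2, gaEB×2, gaEb×2, gaeB×2, gaeb×2
GgAaeeBb×ggAaEeBb grid (16·16=256): GgAAEeBB=4 GgAAEeBb=8 GgAAEebb=4 GgAAeeBB=4 GgAAeeBb=8 GgAAeebb=4 GgAaEeBB=8 GgAaEeBb=16 GgAaEebb=8 GgAaeeBB=8 GgAaeeBb=16 GgAaeebb=8 GgaaEeBB=4 GgaaEeBb=8 GgaaEebb=4 GgaaeeBB=4 GgaaeeBb=8 Ggaaeebb=4 ggAAEeBB=4 ggAAEeBb=8 ggAAEebb=4 ggAAeeBB=4 ggAAeeBb=8 ggAAeebb=4 ggAaEeBB=8 ggAaEeBb=16 ggAaEebb=8 ggAaeeBB=8 ggAaeeBb=16 ggAaeebb=8 ggaaEeBB=4 ggaaEeBb=8 ggaaEebb=4 ggaaeeBB=4 ggaaeeBb=8 ggaaeebb=4
gg aa ee bb hits 4/256; gcd=4; 4÷4/256÷4 = 1/64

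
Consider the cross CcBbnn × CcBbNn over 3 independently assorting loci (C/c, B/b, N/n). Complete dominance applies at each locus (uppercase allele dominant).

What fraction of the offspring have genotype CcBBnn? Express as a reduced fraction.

CcBbnn gametes: CBn×2, Cbn×2, cBn×2, cbn×2
CcBbNn gametes: CBN×1, CBn×1, CbN×1, Cbn×1, cBN×1, cBn×1, cbN×1, cbn×1
CcBbnn×CcBbNn grid (8·8=64): CCBBNn=2 CCBBnn=2 CCBbNn=4 CCBbnn=4 CCbbNn=2 CCbbnn=2 CcBBNn=4 CcBBnn=4 CcBbNn=8 CcBbnn=8 CcbbNn=4 Ccbbnn=4 ccBBNn=2 ccBBnn=2 ccBbNn=4 ccBbnn=4 ccbbNn=2 ccbbnn=2
CcBBnn hits 4/64; gcd=4; 4÷4/64÷4 = 1/16

P(CcBBnn) = 1/16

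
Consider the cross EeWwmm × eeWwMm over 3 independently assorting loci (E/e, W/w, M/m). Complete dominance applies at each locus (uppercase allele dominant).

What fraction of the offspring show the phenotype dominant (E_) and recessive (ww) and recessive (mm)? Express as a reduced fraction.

P(E_ ww mm) = 1/16

EeWwmm gametes: EWm×2, Ewm×2, eWm×2, ewm×2
eeWwMm gametes: eWM×2, eWm×2, ewM×2, ewm×2
EeWwmm×eeWwMm grid (8·8=64): EeWWMm=4 EeWWmm=4 EeWwMm=8 EeWwmm=8 EewwMm=4 Eewwmm=4 eeWWMm=4 eeWWmm=4 eeWwMm=8 eeWwmm=8 eewwMm=4 eewwmm=4
E_ ww mm hits 4/64; gcd=4; 4÷4/64÷4 = 1/16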